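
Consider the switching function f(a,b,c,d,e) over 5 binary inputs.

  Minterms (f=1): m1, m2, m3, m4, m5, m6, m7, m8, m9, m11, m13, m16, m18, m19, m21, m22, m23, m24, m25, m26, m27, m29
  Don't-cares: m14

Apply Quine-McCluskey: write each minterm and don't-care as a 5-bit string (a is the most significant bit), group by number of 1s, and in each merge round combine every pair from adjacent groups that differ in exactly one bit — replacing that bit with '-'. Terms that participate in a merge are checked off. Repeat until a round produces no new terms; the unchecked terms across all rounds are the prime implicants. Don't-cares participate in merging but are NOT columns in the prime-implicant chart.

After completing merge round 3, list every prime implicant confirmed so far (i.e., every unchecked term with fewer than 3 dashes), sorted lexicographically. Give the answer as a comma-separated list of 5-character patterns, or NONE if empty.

Round 0: 00001✓ 00010✓ 00011✓ 00100✓ 00101✓ 00110✓ 00111✓ 01000✓ 01001✓ 01011✓ 01101✓ 01110✓ 10000✓ 10010✓ 10011✓ 10101✓ 10110✓ 10111✓ 11000✓ 11001✓ 11010✓ 11011✓ 11101✓
Round 1: -0010✓ -0011✓ -0101✓ -0110✓ -0111✓ -1000✓ -1001✓ -1011✓ -1101✓ 0-001✓ 0-011✓ 0-101✓ 0-110 00-01✓ 00-10✓ 00-11✓ 000-1✓ 0001-✓ 001-0✓ 001-1✓ 0010-✓ 0011-✓ 01-01✓ 010-1✓ 0100-✓ 1-000✓ 1-010✓ 1-011✓ 1-101✓ 10-10✓ 10-11✓ 100-0✓ 1001-✓ 101-1✓ 1011-✓ 11-01✓ 110-0✓ 110-1✓ 1100-✓ 1101-✓
Round 2: --011 --101 -0-10✓ -0-11✓ -001-✓ -01-1 -011-✓ -1-01 -10-1 -100- 0--01 0-0-1 00--1 00-1-✓ 001-- 1-0-0 1-01- 10-1-✓ 110--
Round 3: -0-1-
PIs = {--011, --101, -0-1-, -01-1, -1-01, -10-1, -100-, 0--01, 0-0-1, 0-110, 00--1, 001--, 1-0-0, 1-01-, 110--}

--011, --101, -01-1, -1-01, -10-1, -100-, 0--01, 0-0-1, 0-110, 00--1, 001--, 1-0-0, 1-01-, 110--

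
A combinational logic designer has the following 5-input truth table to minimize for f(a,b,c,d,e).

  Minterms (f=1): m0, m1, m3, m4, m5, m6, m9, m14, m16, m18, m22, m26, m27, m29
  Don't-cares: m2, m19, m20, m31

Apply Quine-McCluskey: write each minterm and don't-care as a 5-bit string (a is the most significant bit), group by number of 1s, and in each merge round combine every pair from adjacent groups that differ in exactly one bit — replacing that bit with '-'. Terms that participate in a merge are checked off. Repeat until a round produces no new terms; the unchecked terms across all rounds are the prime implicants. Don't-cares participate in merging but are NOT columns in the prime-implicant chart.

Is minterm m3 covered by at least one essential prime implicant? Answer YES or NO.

size-2^0 implicants → 00000(✓)  00001(✓)  00010(✓)  00011(✓)  00100(✓)  00101(✓)  00110(✓)  01001(✓)  01110(✓)  10000(✓)  10010(✓)  10011(✓)  10100(✓)  10110(✓)  11010(✓)  11011(✓)  11101(✓)  11111(✓)
size-2^1 implicants → -0000(✓)  -0010(✓)  -0011(✓)  -0100(✓)  -0110(✓)  0-001  0-110  00-00(✓)  00-01(✓)  00-10(✓)  000-0(✓)  000-1(✓)  0000-(✓)  0001-(✓)  001-0(✓)  0010-(✓)  1-010(✓)  1-011(✓)  10-00(✓)  10-10(✓)  100-0(✓)  1001-(✓)  101-0(✓)  11-11  1101-(✓)  111-1
size-2^2 implicants → -0-00(✓)  -0-10(✓)  -00-0(✓)  -001-  -01-0(✓)  00--0(✓)  00-0-  000--  1-01-  10--0(✓)
size-2^3 implicants → -0--0
Unchecked terms (primes): -0--0, -001-, 0-001, 0-110, 00-0-, 000--, 1-01-, 11-11, 111-1
Minterm coverage:
  m0 ⊆ -0--0,00-0-,000--
  m1 ⊆ 0-001,00-0-,000--
  m3 ⊆ -001-,000--
  m4 ⊆ -0--0,00-0-
  m5 ⊆ 00-0- [E]
  m6 ⊆ -0--0,0-110
  m9 ⊆ 0-001 [E]
  m14 ⊆ 0-110 [E]
  m16 ⊆ -0--0 [E]
  m18 ⊆ -0--0,-001-,1-01-
  m22 ⊆ -0--0 [E]
  m26 ⊆ 1-01- [E]
  m27 ⊆ 1-01-,11-11
  m29 ⊆ 111-1 [E]
E = {-0--0, 0-001, 0-110, 00-0-, 1-01-, 111-1}

NO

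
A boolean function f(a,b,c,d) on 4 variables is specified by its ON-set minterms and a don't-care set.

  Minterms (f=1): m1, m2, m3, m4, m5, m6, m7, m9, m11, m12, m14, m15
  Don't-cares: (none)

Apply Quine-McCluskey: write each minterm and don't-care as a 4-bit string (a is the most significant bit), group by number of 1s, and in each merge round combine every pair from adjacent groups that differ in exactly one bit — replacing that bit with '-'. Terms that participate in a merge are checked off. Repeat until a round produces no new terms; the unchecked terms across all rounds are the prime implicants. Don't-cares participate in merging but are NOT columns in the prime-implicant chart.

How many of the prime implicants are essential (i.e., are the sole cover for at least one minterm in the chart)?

size-2^0 implicants → 0001(✓)  0010(✓)  0011(✓)  0100(✓)  0101(✓)  0110(✓)  0111(✓)  1001(✓)  1011(✓)  1100(✓)  1110(✓)  1111(✓)
size-2^1 implicants → -001(✓)  -011(✓)  -100(✓)  -110(✓)  -111(✓)  0-01(✓)  0-10(✓)  0-11(✓)  00-1(✓)  001-(✓)  01-0(✓)  01-1(✓)  010-(✓)  011-(✓)  1-11(✓)  10-1(✓)  11-0(✓)  111-(✓)
size-2^2 implicants → --11  -0-1  -1-0  -11-  0--1  0-1-  01--
Unchecked terms (primes): --11, -0-1, -1-0, -11-, 0--1, 0-1-, 01--
Minterm coverage:
  m1 ⊆ -0-1,0--1
  m2 ⊆ 0-1- [E]
  m3 ⊆ --11,-0-1,0--1,0-1-
  m4 ⊆ -1-0,01--
  m5 ⊆ 0--1,01--
  m6 ⊆ -1-0,-11-,0-1-,01--
  m7 ⊆ --11,-11-,0--1,0-1-,01--
  m9 ⊆ -0-1 [E]
  m11 ⊆ --11,-0-1
  m12 ⊆ -1-0 [E]
  m14 ⊆ -1-0,-11-
  m15 ⊆ --11,-11-
E = {-0-1, -1-0, 0-1-}

3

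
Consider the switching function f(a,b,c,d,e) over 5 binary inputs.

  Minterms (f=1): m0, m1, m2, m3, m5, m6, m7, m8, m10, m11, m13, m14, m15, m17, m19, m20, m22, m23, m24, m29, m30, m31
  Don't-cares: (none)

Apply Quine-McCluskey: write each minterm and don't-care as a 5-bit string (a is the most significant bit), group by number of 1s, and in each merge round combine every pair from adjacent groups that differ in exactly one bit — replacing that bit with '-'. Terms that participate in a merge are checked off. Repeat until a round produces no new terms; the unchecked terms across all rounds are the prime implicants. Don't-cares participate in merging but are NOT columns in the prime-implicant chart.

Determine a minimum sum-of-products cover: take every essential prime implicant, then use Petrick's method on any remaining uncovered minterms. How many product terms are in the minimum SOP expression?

8

size-2^0 implicants → 00000(✓)  00001(✓)  00010(✓)  00011(✓)  00101(✓)  00110(✓)  00111(✓)  01000(✓)  01010(✓)  01011(✓)  01101(✓)  01110(✓)  01111(✓)  10001(✓)  10011(✓)  10100(✓)  10110(✓)  10111(✓)  11000(✓)  11101(✓)  11110(✓)  11111(✓)
size-2^1 implicants → -0001(✓)  -0011(✓)  -0110(✓)  -0111(✓)  -1000  -1101(✓)  -1110(✓)  -1111(✓)  0-000(✓)  0-010(✓)  0-011(✓)  0-101(✓)  0-110(✓)  0-111(✓)  00-01(✓)  00-10(✓)  00-11(✓)  000-0(✓)  000-1(✓)  0000-(✓)  0001-(✓)  001-1(✓)  0011-(✓)  01-10(✓)  01-11(✓)  010-0(✓)  0101-(✓)  011-1(✓)  0111-(✓)  1-110(✓)  1-111(✓)  10-11(✓)  100-1(✓)  101-0  1011-(✓)  111-1(✓)  1111-(✓)
size-2^2 implicants → --110(✓)  --111(✓)  -0-11  -00-1  -011-(✓)  -11-1  -111-(✓)  0--10(✓)  0--11(✓)  0-0-0  0-01-(✓)  0-1-1  0-11-(✓)  00--1  00-1-(✓)  000--  01-1-(✓)  1-11-(✓)
size-2^3 implicants → --11-  0--1-
Unchecked terms (primes): --11-, -0-11, -00-1, -1000, -11-1, 0--1-, 0-0-0, 0-1-1, 00--1, 000--, 101-0
Minterm coverage:
  m0 ⊆ 0-0-0,000--
  m1 ⊆ -00-1,00--1,000--
  m2 ⊆ 0--1-,0-0-0,000--
  m3 ⊆ -0-11,-00-1,0--1-,00--1,000--
  m5 ⊆ 0-1-1,00--1
  m6 ⊆ --11-,0--1-
  m7 ⊆ --11-,-0-11,0--1-,0-1-1,00--1
  m8 ⊆ -1000,0-0-0
  m10 ⊆ 0--1-,0-0-0
  m11 ⊆ 0--1- [E]
  m13 ⊆ -11-1,0-1-1
  m14 ⊆ --11-,0--1-
  m15 ⊆ --11-,-11-1,0--1-,0-1-1
  m17 ⊆ -00-1 [E]
  m19 ⊆ -0-11,-00-1
  m20 ⊆ 101-0 [E]
  m22 ⊆ --11-,101-0
  m23 ⊆ --11-,-0-11
  m24 ⊆ -1000 [E]
  m29 ⊆ -11-1 [E]
  m30 ⊆ --11- [E]
  m31 ⊆ --11-,-11-1
E = {--11-, -00-1, -1000, -11-1, 0--1-, 101-0}
Petrick residual → 0-0-0, 0-1-1
Cover = cd + b'c'e + bc'd'e' + bce + a'd + a'c'e' + a'ce + ab'ce'  |cover|=8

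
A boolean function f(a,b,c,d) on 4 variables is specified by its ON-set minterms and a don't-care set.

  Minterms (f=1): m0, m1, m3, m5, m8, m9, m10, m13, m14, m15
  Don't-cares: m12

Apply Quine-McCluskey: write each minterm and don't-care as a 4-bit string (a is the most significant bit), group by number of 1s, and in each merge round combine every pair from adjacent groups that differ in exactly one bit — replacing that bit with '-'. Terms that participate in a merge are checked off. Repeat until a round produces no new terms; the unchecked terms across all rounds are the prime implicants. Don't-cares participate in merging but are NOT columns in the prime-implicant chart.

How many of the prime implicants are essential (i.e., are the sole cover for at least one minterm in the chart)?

5

[col 0] 0000*, 0001*, 0011*, 0101*, 1000*, 1001*, 1010*, 1100*, 1101*, 1110*, 1111*
[col 1] -000*, -001*, -101*, 0-01*, 00-1, 000-*, 1-00*, 1-01*, 1-10*, 10-0*, 100-*, 11-0*, 11-1*, 110-*, 111-*
[col 2] --01, -00-, 1--0, 1-0-, 11--
Prime implicants: --01, -00-, 00-1, 1--0, 1-0-, 11--
PI chart (minterm → PIs covering it):
  0 | -00-  (sole → essential)
  1 | --01,-00-,00-1
  3 | 00-1  (sole → essential)
  5 | --01  (sole → essential)
  8 | -00-,1--0,1-0-
  9 | --01,-00-,1-0-
  10 | 1--0  (sole → essential)
  13 | --01,1-0-,11--
  14 | 1--0,11--
  15 | 11--  (sole → essential)
Essential prime implicants: --01, -00-, 00-1, 1--0, 11--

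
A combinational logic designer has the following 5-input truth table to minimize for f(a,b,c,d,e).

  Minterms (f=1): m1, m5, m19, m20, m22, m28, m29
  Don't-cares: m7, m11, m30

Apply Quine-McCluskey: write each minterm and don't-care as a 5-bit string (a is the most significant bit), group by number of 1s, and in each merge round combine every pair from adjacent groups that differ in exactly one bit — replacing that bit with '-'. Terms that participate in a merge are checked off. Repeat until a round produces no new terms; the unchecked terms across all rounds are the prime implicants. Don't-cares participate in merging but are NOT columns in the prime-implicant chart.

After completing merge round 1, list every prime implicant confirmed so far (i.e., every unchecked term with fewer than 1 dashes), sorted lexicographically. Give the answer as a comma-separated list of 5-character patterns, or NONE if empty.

size-2^0 implicants → 00001(✓)  00101(✓)  00111(✓)  01011  10011  10100(✓)  10110(✓)  11100(✓)  11101(✓)  11110(✓)
size-2^1 implicants → 00-01  001-1  1-100(✓)  1-110(✓)  101-0(✓)  111-0(✓)  1110-
size-2^2 implicants → 1-1-0
Unchecked terms (primes): 00-01, 001-1, 01011, 1-1-0, 10011, 1110-

01011, 10011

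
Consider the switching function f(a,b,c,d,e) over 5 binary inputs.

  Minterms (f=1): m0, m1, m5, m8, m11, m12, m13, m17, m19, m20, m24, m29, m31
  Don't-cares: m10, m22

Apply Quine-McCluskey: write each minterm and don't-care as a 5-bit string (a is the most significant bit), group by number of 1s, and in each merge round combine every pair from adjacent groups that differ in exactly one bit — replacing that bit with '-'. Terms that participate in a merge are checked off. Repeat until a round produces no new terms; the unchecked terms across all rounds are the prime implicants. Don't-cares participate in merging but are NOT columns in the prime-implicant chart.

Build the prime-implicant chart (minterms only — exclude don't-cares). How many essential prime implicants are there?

5

Round 0: 00000✓ 00001✓ 00101✓ 01000✓ 01010✓ 01011✓ 01100✓ 01101✓ 10001✓ 10011✓ 10100✓ 10110✓ 11000✓ 11101✓ 11111✓
Round 1: -0001 -1000 -1101 0-000 0-101 00-01 0000- 01-00 010-0 0101- 0110- 100-1 101-0 111-1
PIs = {-0001, -1000, -1101, 0-000, 0-101, 00-01, 0000-, 01-00, 010-0, 0101-, 0110-, 100-1, 101-0, 111-1}
Coverage chart:
  m0: 0-000,0000-
  m1: -0001,00-01,0000-
  m5: 0-101,00-01
  m8: -1000,0-000,01-00,010-0
  m11: 0101- ←essential
  m12: 01-00,0110-
  m13: -1101,0-101,0110-
  m17: -0001,100-1
  m19: 100-1 ←essential
  m20: 101-0 ←essential
  m24: -1000 ←essential
  m29: -1101,111-1
  m31: 111-1 ←essential
Essential: -1000, 0101-, 100-1, 101-0, 111-1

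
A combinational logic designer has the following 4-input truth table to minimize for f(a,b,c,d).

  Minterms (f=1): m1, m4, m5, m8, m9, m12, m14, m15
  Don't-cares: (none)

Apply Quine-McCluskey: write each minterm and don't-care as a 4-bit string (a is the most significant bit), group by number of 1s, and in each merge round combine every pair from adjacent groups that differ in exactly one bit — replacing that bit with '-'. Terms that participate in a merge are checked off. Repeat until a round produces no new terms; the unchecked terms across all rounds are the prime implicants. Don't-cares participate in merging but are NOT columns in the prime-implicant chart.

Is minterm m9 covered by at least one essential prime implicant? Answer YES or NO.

NO

Round 0: 0001✓ 0100✓ 0101✓ 1000✓ 1001✓ 1100✓ 1110✓ 1111✓
Round 1: -001 -100 0-01 010- 1-00 100- 11-0 111-
PIs = {-001, -100, 0-01, 010-, 1-00, 100-, 11-0, 111-}
Coverage chart:
  m1: -001,0-01
  m4: -100,010-
  m5: 0-01,010-
  m8: 1-00,100-
  m9: -001,100-
  m12: -100,1-00,11-0
  m14: 11-0,111-
  m15: 111- ←essential
Essential: 111-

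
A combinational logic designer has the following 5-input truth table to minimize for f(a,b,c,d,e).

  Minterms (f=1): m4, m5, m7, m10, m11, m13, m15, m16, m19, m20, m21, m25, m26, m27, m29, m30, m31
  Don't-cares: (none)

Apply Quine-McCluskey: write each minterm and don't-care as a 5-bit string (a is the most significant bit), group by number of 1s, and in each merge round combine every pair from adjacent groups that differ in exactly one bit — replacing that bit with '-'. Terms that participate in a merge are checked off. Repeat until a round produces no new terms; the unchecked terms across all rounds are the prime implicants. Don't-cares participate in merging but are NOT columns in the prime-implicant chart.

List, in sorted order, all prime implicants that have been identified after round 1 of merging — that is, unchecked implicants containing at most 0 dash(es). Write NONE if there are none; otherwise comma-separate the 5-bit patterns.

NONE

[col 0] 00100*, 00101*, 00111*, 01010*, 01011*, 01101*, 01111*, 10000*, 10011*, 10100*, 10101*, 11001*, 11010*, 11011*, 11101*, 11110*, 11111*
[col 1] -0100*, -0101*, -1010*, -1011*, -1101*, -1111*, 0-101*, 0-111*, 001-1*, 0010-*, 01-11*, 0101-*, 011-1*, 1-011, 1-101*, 10-00, 1010-*, 11-01*, 11-10*, 11-11*, 110-1*, 1101-*, 111-1*, 1111-*
[col 2] --101, -010-, -1-11, -101-, -11-1, 0-1-1, 11--1, 11-1-
Prime implicants: --101, -010-, -1-11, -101-, -11-1, 0-1-1, 1-011, 10-00, 11--1, 11-1-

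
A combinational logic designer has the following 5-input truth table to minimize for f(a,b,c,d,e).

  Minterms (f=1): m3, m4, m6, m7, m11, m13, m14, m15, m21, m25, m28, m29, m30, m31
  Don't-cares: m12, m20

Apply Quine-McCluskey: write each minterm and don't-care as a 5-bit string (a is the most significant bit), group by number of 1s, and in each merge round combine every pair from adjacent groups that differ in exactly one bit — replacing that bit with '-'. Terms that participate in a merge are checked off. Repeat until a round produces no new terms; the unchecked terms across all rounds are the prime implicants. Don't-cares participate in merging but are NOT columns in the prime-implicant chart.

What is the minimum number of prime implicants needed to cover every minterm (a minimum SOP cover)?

Round 0: 00011✓ 00100✓ 00110✓ 00111✓ 01011✓ 01100✓ 01101✓ 01110✓ 01111✓ 10100✓ 10101✓ 11001✓ 11100✓ 11101✓ 11110✓ 11111✓
Round 1: -0100✓ -1100✓ -1101✓ -1110✓ -1111✓ 0-011✓ 0-100✓ 0-110✓ 0-111✓ 00-11✓ 001-0✓ 0011-✓ 01-11✓ 011-0✓ 011-1✓ 0110-✓ 0111-✓ 1-100✓ 1-101✓ 1010-✓ 11-01 111-0✓ 111-1✓ 1110-✓ 1111-✓
Round 2: --100 -11-0✓ -11-1✓ -110-✓ -111-✓ 0--11 0-1-0 0-11- 011--✓ 1-10- 111--✓
Round 3: -11--
PIs = {--100, -11--, 0--11, 0-1-0, 0-11-, 1-10-, 11-01}
Coverage chart:
  m3: 0--11 ←essential
  m4: --100,0-1-0
  m6: 0-1-0,0-11-
  m7: 0--11,0-11-
  m11: 0--11 ←essential
  m13: -11-- ←essential
  m14: -11--,0-1-0,0-11-
  m15: -11--,0--11,0-11-
  m21: 1-10- ←essential
  m25: 11-01 ←essential
  m28: --100,-11--,1-10-
  m29: -11--,1-10-,11-01
  m30: -11-- ←essential
  m31: -11-- ←essential
Essential: -11--, 0--11, 1-10-, 11-01
Petrick residual → 0-1-0
Min cover (5 terms): bc + a'de + a'ce' + acd' + abd'e

5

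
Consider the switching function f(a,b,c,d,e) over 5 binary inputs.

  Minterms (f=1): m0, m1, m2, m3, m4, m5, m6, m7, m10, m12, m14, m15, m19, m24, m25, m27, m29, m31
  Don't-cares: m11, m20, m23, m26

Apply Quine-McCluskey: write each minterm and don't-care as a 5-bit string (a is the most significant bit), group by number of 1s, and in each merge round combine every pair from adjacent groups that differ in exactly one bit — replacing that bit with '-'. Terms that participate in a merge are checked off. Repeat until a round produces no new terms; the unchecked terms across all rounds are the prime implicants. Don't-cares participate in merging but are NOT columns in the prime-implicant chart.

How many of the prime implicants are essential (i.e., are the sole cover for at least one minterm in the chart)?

5

[col 0] 00000*, 00001*, 00010*, 00011*, 00100*, 00101*, 00110*, 00111*, 01010*, 01011*, 01100*, 01110*, 01111*, 10011*, 10100*, 10111*, 11000*, 11001*, 11010*, 11011*, 11101*, 11111*
[col 1] -0011*, -0100, -0111*, -1010*, -1011*, -1111*, 0-010*, 0-011*, 0-100*, 0-110*, 0-111*, 00-00*, 00-01*, 00-10*, 00-11*, 000-0*, 000-1*, 0000-*, 0001-*, 001-0*, 001-1*, 0010-*, 0011-*, 01-10*, 01-11*, 0101-*, 011-0*, 0111-*, 1-011*, 1-111*, 10-11*, 11-01*, 11-11*, 110-0*, 110-1*, 1100-*, 1101-*, 111-1*
[col 2] --011*, --111*, -0-11*, -1-11*, -101-, 0--10*, 0--11*, 0-01-*, 0-1-0, 0-11-*, 00--0*, 00--1*, 00-0-*, 00-1-*, 000--*, 001--*, 01-1-*, 1--11*, 11--1, 110--
[col 3] ---11, 0--1-, 00---
Prime implicants: ---11, -0100, -101-, 0--1-, 0-1-0, 00---, 11--1, 110--
PI chart (minterm → PIs covering it):
  0 | 00---  (sole → essential)
  1 | 00---  (sole → essential)
  2 | 0--1-,00---
  3 | ---11,0--1-,00---
  4 | -0100,0-1-0,00---
  5 | 00---  (sole → essential)
  6 | 0--1-,0-1-0,00---
  7 | ---11,0--1-,00---
  10 | -101-,0--1-
  12 | 0-1-0  (sole → essential)
  14 | 0--1-,0-1-0
  15 | ---11,0--1-
  19 | ---11  (sole → essential)
  24 | 110--  (sole → essential)
  25 | 11--1,110--
  27 | ---11,-101-,11--1,110--
  29 | 11--1  (sole → essential)
  31 | ---11,11--1
Essential prime implicants: ---11, 0-1-0, 00---, 11--1, 110--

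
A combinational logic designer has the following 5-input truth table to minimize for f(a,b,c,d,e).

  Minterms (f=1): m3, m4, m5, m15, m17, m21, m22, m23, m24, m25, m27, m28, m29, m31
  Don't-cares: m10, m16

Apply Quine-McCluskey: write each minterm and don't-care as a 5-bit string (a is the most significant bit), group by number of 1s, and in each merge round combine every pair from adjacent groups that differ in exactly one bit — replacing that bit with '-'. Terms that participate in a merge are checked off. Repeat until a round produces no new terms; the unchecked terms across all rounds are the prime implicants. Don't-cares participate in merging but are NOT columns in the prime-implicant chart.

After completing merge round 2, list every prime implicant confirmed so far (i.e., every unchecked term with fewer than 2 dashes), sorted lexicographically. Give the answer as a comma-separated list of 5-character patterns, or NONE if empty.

Round 0: 00011 00100✓ 00101✓ 01010 01111✓ 10000✓ 10001✓ 10101✓ 10110✓ 10111✓ 11000✓ 11001✓ 11011✓ 11100✓ 11101✓ 11111✓
Round 1: -0101 -1111 0010- 1-000✓ 1-001✓ 1-101✓ 1-111✓ 10-01✓ 1000-✓ 101-1✓ 1011- 11-00✓ 11-01✓ 11-11✓ 110-1✓ 1100-✓ 111-1✓ 1110-✓
Round 2: 1--01 1-00- 1-1-1 11--1 11-0-
PIs = {-0101, -1111, 00011, 0010-, 01010, 1--01, 1-00-, 1-1-1, 1011-, 11--1, 11-0-}

-0101, -1111, 00011, 0010-, 01010, 1011-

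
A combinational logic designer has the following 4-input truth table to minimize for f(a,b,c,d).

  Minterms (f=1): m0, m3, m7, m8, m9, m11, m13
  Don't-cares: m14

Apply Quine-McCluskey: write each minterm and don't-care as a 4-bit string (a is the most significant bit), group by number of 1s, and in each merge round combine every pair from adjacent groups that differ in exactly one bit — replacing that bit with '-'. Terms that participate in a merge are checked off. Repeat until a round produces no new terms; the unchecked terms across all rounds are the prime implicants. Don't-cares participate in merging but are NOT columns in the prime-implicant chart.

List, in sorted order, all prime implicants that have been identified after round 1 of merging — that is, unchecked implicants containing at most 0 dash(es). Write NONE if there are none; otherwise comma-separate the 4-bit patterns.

1110

Round 0: 0000✓ 0011✓ 0111✓ 1000✓ 1001✓ 1011✓ 1101✓ 1110
Round 1: -000 -011 0-11 1-01 10-1 100-
PIs = {-000, -011, 0-11, 1-01, 10-1, 100-, 1110}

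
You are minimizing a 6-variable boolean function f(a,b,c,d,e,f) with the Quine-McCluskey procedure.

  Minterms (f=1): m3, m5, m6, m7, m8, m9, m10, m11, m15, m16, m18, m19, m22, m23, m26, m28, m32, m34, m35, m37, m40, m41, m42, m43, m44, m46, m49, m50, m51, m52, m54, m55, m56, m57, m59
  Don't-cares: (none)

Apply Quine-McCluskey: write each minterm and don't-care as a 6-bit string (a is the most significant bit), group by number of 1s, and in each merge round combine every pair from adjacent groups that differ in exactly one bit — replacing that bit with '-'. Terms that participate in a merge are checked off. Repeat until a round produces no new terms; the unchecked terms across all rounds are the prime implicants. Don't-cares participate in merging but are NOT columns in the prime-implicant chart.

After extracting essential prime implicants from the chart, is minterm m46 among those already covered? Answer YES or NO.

Round 0: 000011✓ 000101✓ 000110✓ 000111✓ 001000✓ 001001✓ 001010✓ 001011✓ 001111✓ 010000✓ 010010✓ 010011✓ 010110✓ 010111✓ 011010✓ 011100 100000✓ 100010✓ 100011✓ 100101✓ 101000✓ 101001✓ 101010✓ 101011✓ 101100✓ 101110✓ 110001✓ 110010✓ 110011✓ 110100✓ 110110✓ 110111✓ 111000✓ 111001✓ 111011✓
Round 1: -00011✓ -00101 -01000✓ -01001✓ -01010✓ -01011✓ -10010✓ -10011✓ -10110✓ -10111✓ 0-0011✓ 0-0110✓ 0-0111✓ 0-1010 00-011✓ 00-111✓ 000-11✓ 0001-1 00011-✓ 001-11✓ 0010-0✓ 0010-1✓ 00100-✓ 00101-✓ 01-010 010-10✓ 010-11✓ 0100-0 01001-✓ 01011-✓ 1-0010✓ 1-0011✓ 1-1000✓ 1-1001✓ 1-1011✓ 10-000✓ 10-010✓ 10-011✓ 1000-0✓ 10001-✓ 101-00✓ 101-10✓ 1010-0✓ 1010-1✓ 10100-✓ 10101-✓ 1011-0✓ 11-001✓ 11-011✓ 110-10✓ 110-11✓ 1100-1✓ 11001-✓ 1101-0 11011-✓ 1110-1✓ 11100-✓
Round 2: --0011 -0-011 -010-0✓ -010-1✓ -0100-✓ -0101-✓ -10-10✓ -10-11✓ -1001-✓ -1011-✓ 0-0-11 0-011- 00--11 0010--✓ 010-1-✓ 1--011 1-001- 1-10-1 1-100- 10-0-0 10-01- 101--0 1010--✓ 11-0-1 110-1-✓
Round 3: -010-- -10-1-
PIs = {--0011, -0-011, -00101, -010--, -10-1-, 0-0-11, 0-011-, 0-1010, 00--11, 0001-1, 01-010, 0100-0, 011100, 1--011, 1-001-, 1-10-1, 1-100-, 10-0-0, 10-01-, 101--0, 11-0-1, 1101-0}
Coverage chart:
  m3: --0011,-0-011,0-0-11,00--11
  m5: -00101,0001-1
  m6: 0-011- ←essential
  m7: 0-0-11,0-011-,00--11,0001-1
  m8: -010-- ←essential
  m9: -010-- ←essential
  m10: -010--,0-1010
  m11: -0-011,-010--,00--11
  m15: 00--11 ←essential
  m16: 0100-0 ←essential
  m18: -10-1-,01-010,0100-0
  m19: --0011,-10-1-,0-0-11
  m22: -10-1-,0-011-
  m23: -10-1-,0-0-11,0-011-
  m26: 0-1010,01-010
  m28: 011100 ←essential
  m32: 10-0-0 ←essential
  m34: 1-001-,10-0-0,10-01-
  m35: --0011,-0-011,1--011,1-001-,10-01-
  m37: -00101 ←essential
  m40: -010--,1-100-,10-0-0,101--0
  m41: -010--,1-10-1,1-100-
  m42: -010--,10-0-0,10-01-,101--0
  m43: -0-011,-010--,1--011,1-10-1,10-01-
  m44: 101--0 ←essential
  m46: 101--0 ←essential
  m49: 11-0-1 ←essential
  m50: -10-1-,1-001-
  m51: --0011,-10-1-,1--011,1-001-,11-0-1
  m52: 1101-0 ←essential
  m54: -10-1-,1101-0
  m55: -10-1- ←essential
  m56: 1-100- ←essential
  m57: 1-10-1,1-100-,11-0-1
  m59: 1--011,1-10-1,11-0-1
Essential: -00101, -010--, -10-1-, 0-011-, 00--11, 0100-0, 011100, 1-100-, 10-0-0, 101--0, 11-0-1, 1101-0

YES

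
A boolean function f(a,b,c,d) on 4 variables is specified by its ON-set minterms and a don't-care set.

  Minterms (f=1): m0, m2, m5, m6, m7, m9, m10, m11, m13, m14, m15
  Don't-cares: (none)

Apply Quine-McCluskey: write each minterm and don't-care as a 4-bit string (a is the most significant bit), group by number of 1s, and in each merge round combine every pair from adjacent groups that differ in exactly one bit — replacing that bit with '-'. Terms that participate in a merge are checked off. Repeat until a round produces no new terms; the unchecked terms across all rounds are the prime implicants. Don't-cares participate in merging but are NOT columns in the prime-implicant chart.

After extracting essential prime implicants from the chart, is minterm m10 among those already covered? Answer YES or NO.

NO

[col 0] 0000*, 0010*, 0101*, 0110*, 0111*, 1001*, 1010*, 1011*, 1101*, 1110*, 1111*
[col 1] -010*, -101*, -110*, -111*, 0-10*, 00-0, 01-1*, 011-*, 1-01*, 1-10*, 1-11*, 10-1*, 101-*, 11-1*, 111-*
[col 2] --10, -1-1, -11-, 1--1, 1-1-
Prime implicants: --10, -1-1, -11-, 00-0, 1--1, 1-1-
PI chart (minterm → PIs covering it):
  0 | 00-0  (sole → essential)
  2 | --10,00-0
  5 | -1-1  (sole → essential)
  6 | --10,-11-
  7 | -1-1,-11-
  9 | 1--1  (sole → essential)
  10 | --10,1-1-
  11 | 1--1,1-1-
  13 | -1-1,1--1
  14 | --10,-11-,1-1-
  15 | -1-1,-11-,1--1,1-1-
Essential prime implicants: -1-1, 00-0, 1--1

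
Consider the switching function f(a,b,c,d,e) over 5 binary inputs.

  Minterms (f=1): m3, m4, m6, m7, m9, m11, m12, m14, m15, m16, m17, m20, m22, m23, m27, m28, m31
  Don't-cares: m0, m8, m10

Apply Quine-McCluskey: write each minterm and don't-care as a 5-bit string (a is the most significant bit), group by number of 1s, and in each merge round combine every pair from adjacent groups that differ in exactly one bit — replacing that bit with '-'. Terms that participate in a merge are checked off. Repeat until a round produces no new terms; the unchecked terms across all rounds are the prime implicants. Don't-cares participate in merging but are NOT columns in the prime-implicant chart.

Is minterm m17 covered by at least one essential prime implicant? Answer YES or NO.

Round 0: 00000✓ 00011✓ 00100✓ 00110✓ 00111✓ 01000✓ 01001✓ 01010✓ 01011✓ 01100✓ 01110✓ 01111✓ 10000✓ 10001✓ 10100✓ 10110✓ 10111✓ 11011✓ 11100✓ 11111✓
Round 1: -0000✓ -0100✓ -0110✓ -0111✓ -1011✓ -1100✓ -1111✓ 0-000✓ 0-011✓ 0-100✓ 0-110✓ 0-111✓ 00-00✓ 00-11✓ 001-0✓ 0011-✓ 01-00✓ 01-10✓ 01-11✓ 010-0✓ 010-1✓ 0100-✓ 0101-✓ 011-0✓ 0111-✓ 1-100✓ 1-111✓ 10-00✓ 1000- 101-0✓ 1011-✓ 11-11✓
Round 2: --100 --111 -0-00 -01-0 -011- -1-11 0--00 0--11 0-1-0 0-11- 01--0 01-1- 010--
PIs = {--100, --111, -0-00, -01-0, -011-, -1-11, 0--00, 0--11, 0-1-0, 0-11-, 01--0, 01-1-, 010--, 1000-}
Coverage chart:
  m3: 0--11 ←essential
  m4: --100,-0-00,-01-0,0--00,0-1-0
  m6: -01-0,-011-,0-1-0,0-11-
  m7: --111,-011-,0--11,0-11-
  m9: 010-- ←essential
  m11: -1-11,0--11,01-1-,010--
  m12: --100,0--00,0-1-0,01--0
  m14: 0-1-0,0-11-,01--0,01-1-
  m15: --111,-1-11,0--11,0-11-,01-1-
  m16: -0-00,1000-
  m17: 1000- ←essential
  m20: --100,-0-00,-01-0
  m22: -01-0,-011-
  m23: --111,-011-
  m27: -1-11 ←essential
  m28: --100 ←essential
  m31: --111,-1-11
Essential: --100, -1-11, 0--11, 010--, 1000-

YES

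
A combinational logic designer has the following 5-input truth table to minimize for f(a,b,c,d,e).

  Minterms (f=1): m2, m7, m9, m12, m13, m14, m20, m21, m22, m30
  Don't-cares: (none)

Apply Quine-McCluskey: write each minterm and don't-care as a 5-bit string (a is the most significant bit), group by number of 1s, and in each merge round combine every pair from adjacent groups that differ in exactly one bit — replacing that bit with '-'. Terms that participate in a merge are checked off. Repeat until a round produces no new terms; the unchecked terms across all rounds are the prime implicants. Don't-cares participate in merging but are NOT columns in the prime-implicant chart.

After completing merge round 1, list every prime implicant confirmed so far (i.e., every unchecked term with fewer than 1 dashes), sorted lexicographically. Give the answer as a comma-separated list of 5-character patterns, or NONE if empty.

00010, 00111

size-2^0 implicants → 00010  00111  01001(✓)  01100(✓)  01101(✓)  01110(✓)  10100(✓)  10101(✓)  10110(✓)  11110(✓)
size-2^1 implicants → -1110  01-01  011-0  0110-  1-110  101-0  1010-
Unchecked terms (primes): -1110, 00010, 00111, 01-01, 011-0, 0110-, 1-110, 101-0, 1010-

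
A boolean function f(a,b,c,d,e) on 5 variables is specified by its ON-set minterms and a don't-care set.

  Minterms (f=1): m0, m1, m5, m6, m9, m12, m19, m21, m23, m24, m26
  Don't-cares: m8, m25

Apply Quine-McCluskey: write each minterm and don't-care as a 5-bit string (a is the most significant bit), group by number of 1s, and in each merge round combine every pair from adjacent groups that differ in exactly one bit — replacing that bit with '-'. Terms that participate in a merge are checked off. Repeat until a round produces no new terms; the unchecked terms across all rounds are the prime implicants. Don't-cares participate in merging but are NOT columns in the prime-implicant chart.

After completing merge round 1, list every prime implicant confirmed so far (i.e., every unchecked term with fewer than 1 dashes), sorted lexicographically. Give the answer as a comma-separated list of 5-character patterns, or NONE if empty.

[col 0] 00000*, 00001*, 00101*, 00110, 01000*, 01001*, 01100*, 10011*, 10101*, 10111*, 11000*, 11001*, 11010*
[col 1] -0101, -1000*, -1001*, 0-000*, 0-001*, 00-01, 0000-*, 01-00, 0100-*, 10-11, 101-1, 110-0, 1100-*
[col 2] -100-, 0-00-
Prime implicants: -0101, -100-, 0-00-, 00-01, 00110, 01-00, 10-11, 101-1, 110-0

00110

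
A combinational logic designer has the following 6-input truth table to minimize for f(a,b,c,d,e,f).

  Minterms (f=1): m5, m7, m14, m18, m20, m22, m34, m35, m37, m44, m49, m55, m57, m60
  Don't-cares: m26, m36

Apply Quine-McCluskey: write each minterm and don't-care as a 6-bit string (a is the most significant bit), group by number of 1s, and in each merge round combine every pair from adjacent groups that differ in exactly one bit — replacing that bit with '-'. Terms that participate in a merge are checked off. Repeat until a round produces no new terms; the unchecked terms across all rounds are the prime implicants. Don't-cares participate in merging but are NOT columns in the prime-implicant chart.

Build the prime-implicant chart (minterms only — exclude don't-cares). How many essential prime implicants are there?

7

Round 0: 000101✓ 000111✓ 001110 010010✓ 010100✓ 010110✓ 011010✓ 100010✓ 100011✓ 100100✓ 100101✓ 101100✓ 110001✓ 110111 111001✓ 111100✓
Round 1: -00101 0001-1 01-010 010-10 0101-0 1-1100 10-100 10001- 10010- 11-001
PIs = {-00101, 0001-1, 001110, 01-010, 010-10, 0101-0, 1-1100, 10-100, 10001-, 10010-, 11-001, 110111}
Coverage chart:
  m5: -00101,0001-1
  m7: 0001-1 ←essential
  m14: 001110 ←essential
  m18: 01-010,010-10
  m20: 0101-0 ←essential
  m22: 010-10,0101-0
  m34: 10001- ←essential
  m35: 10001- ←essential
  m37: -00101,10010-
  m44: 1-1100,10-100
  m49: 11-001 ←essential
  m55: 110111 ←essential
  m57: 11-001 ←essential
  m60: 1-1100 ←essential
Essential: 0001-1, 001110, 0101-0, 1-1100, 10001-, 11-001, 110111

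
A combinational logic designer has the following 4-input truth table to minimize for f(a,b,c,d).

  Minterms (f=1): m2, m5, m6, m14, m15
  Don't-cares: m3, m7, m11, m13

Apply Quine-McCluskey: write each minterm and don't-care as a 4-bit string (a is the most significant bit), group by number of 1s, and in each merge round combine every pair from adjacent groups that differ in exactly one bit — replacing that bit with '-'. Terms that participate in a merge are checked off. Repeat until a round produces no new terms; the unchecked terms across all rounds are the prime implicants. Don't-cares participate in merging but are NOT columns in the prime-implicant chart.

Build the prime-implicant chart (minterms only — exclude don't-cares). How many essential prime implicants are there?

3

size-2^0 implicants → 0010(✓)  0011(✓)  0101(✓)  0110(✓)  0111(✓)  1011(✓)  1101(✓)  1110(✓)  1111(✓)
size-2^1 implicants → -011(✓)  -101(✓)  -110(✓)  -111(✓)  0-10(✓)  0-11(✓)  001-(✓)  01-1(✓)  011-(✓)  1-11(✓)  11-1(✓)  111-(✓)
size-2^2 implicants → --11  -1-1  -11-  0-1-
Unchecked terms (primes): --11, -1-1, -11-, 0-1-
Minterm coverage:
  m2 ⊆ 0-1- [E]
  m5 ⊆ -1-1 [E]
  m6 ⊆ -11-,0-1-
  m14 ⊆ -11- [E]
  m15 ⊆ --11,-1-1,-11-
E = {-1-1, -11-, 0-1-}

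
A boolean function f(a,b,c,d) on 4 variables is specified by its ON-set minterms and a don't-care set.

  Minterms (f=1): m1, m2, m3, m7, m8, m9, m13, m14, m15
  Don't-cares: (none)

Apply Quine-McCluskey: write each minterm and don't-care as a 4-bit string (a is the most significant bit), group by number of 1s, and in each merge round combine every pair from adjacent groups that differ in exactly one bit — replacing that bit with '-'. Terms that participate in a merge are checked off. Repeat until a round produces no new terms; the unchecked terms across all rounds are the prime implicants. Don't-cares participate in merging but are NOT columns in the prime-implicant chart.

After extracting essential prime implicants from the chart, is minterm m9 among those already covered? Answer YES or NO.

[col 0] 0001*, 0010*, 0011*, 0111*, 1000*, 1001*, 1101*, 1110*, 1111*
[col 1] -001, -111, 0-11, 00-1, 001-, 1-01, 100-, 11-1, 111-
Prime implicants: -001, -111, 0-11, 00-1, 001-, 1-01, 100-, 11-1, 111-
PI chart (minterm → PIs covering it):
  1 | -001,00-1
  2 | 001-  (sole → essential)
  3 | 0-11,00-1,001-
  7 | -111,0-11
  8 | 100-  (sole → essential)
  9 | -001,1-01,100-
  13 | 1-01,11-1
  14 | 111-  (sole → essential)
  15 | -111,11-1,111-
Essential prime implicants: 001-, 100-, 111-

YES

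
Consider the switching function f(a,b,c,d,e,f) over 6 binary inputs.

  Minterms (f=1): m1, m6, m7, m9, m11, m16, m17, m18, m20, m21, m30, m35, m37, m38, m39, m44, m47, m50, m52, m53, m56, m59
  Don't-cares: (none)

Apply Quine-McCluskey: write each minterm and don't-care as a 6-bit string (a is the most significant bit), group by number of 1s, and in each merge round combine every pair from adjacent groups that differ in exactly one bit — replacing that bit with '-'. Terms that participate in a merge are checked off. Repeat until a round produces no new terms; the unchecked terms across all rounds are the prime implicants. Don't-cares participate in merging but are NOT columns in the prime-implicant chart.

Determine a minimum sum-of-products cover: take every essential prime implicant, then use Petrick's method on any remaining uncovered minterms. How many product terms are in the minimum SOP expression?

Round 0: 000001✓ 000110✓ 000111✓ 001001✓ 001011✓ 010000✓ 010001✓ 010010✓ 010100✓ 010101✓ 011110 100011✓ 100101✓ 100110✓ 100111✓ 101100 101111✓ 110010✓ 110100✓ 110101✓ 111000 111011
Round 1: -00110✓ -00111✓ -10010 -10100✓ -10101✓ 0-0001 00-001 00011-✓ 0010-1 010-00✓ 010-01✓ 0100-0 01000-✓ 01010-✓ 1-0101 10-111 100-11 1001-1 10011-✓ 11010-✓
Round 2: -0011- -1010- 010-0-
PIs = {-0011-, -10010, -1010-, 0-0001, 00-001, 0010-1, 010-0-, 0100-0, 011110, 1-0101, 10-111, 100-11, 1001-1, 101100, 111000, 111011}
Coverage chart:
  m1: 0-0001,00-001
  m6: -0011- ←essential
  m7: -0011- ←essential
  m9: 00-001,0010-1
  m11: 0010-1 ←essential
  m16: 010-0-,0100-0
  m17: 0-0001,010-0-
  m18: -10010,0100-0
  m20: -1010-,010-0-
  m21: -1010-,010-0-
  m30: 011110 ←essential
  m35: 100-11 ←essential
  m37: 1-0101,1001-1
  m38: -0011- ←essential
  m39: -0011-,10-111,100-11,1001-1
  m44: 101100 ←essential
  m47: 10-111 ←essential
  m50: -10010 ←essential
  m52: -1010- ←essential
  m53: -1010-,1-0101
  m56: 111000 ←essential
  m59: 111011 ←essential
Essential: -0011-, -10010, -1010-, 0010-1, 011110, 10-111, 100-11, 101100, 111000, 111011
Petrick residual → 0-0001, 010-0-, 1-0101
Min cover (13 terms): b'c'de + bc'd'ef' + bc'de' + a'c'd'e'f + a'b'cd'f + a'bc'e' + a'bcdef' + ac'de'f + ab'def + ab'c'ef + ab'cde'f' + abcd'e'f' + abcd'ef

13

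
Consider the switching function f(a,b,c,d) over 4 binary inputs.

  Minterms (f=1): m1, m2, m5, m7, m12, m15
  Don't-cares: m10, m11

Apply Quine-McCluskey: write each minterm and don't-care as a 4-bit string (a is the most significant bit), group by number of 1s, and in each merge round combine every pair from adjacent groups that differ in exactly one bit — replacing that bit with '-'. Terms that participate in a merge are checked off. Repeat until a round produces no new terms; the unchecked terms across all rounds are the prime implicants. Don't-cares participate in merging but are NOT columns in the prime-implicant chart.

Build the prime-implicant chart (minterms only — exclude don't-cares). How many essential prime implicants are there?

Round 0: 0001✓ 0010✓ 0101✓ 0111✓ 1010✓ 1011✓ 1100 1111✓
Round 1: -010 -111 0-01 01-1 1-11 101-
PIs = {-010, -111, 0-01, 01-1, 1-11, 101-, 1100}
Coverage chart:
  m1: 0-01 ←essential
  m2: -010 ←essential
  m5: 0-01,01-1
  m7: -111,01-1
  m12: 1100 ←essential
  m15: -111,1-11
Essential: -010, 0-01, 1100

3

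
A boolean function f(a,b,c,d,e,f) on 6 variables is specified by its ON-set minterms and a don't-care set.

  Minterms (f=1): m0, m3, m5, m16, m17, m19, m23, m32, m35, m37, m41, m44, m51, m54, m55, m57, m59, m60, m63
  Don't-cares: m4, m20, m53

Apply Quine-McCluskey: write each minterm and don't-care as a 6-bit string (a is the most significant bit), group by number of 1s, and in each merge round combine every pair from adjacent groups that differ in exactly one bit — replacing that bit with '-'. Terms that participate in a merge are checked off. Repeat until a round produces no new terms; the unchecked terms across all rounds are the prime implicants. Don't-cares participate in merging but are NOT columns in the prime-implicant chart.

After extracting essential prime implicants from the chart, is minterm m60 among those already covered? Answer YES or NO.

YES

Round 0: 000000✓ 000011✓ 000100✓ 000101✓ 010000✓ 010001✓ 010011✓ 010100✓ 010111✓ 100000✓ 100011✓ 100101✓ 101001✓ 101100✓ 110011✓ 110101✓ 110110✓ 110111✓ 111001✓ 111011✓ 111100✓ 111111✓
Round 1: -00000 -00011✓ -00101 -10011✓ -10111✓ 0-0000✓ 0-0011✓ 0-0100✓ 000-00✓ 00010- 010-00✓ 010-11✓ 0100-1 01000- 1-0011✓ 1-0101 1-1001 1-1100 11-011✓ 11-111✓ 110-11✓ 1101-1 11011- 111-11✓ 1110-1
Round 2: --0011 -10-11 0-0-00 11--11
PIs = {--0011, -00000, -00101, -10-11, 0-0-00, 00010-, 0100-1, 01000-, 1-0101, 1-1001, 1-1100, 11--11, 1101-1, 11011-, 1110-1}
Coverage chart:
  m0: -00000,0-0-00
  m3: --0011 ←essential
  m5: -00101,00010-
  m16: 0-0-00,01000-
  m17: 0100-1,01000-
  m19: --0011,-10-11,0100-1
  m23: -10-11 ←essential
  m32: -00000 ←essential
  m35: --0011 ←essential
  m37: -00101,1-0101
  m41: 1-1001 ←essential
  m44: 1-1100 ←essential
  m51: --0011,-10-11,11--11
  m54: 11011- ←essential
  m55: -10-11,11--11,1101-1,11011-
  m57: 1-1001,1110-1
  m59: 11--11,1110-1
  m60: 1-1100 ←essential
  m63: 11--11 ←essential
Essential: --0011, -00000, -10-11, 1-1001, 1-1100, 11--11, 11011-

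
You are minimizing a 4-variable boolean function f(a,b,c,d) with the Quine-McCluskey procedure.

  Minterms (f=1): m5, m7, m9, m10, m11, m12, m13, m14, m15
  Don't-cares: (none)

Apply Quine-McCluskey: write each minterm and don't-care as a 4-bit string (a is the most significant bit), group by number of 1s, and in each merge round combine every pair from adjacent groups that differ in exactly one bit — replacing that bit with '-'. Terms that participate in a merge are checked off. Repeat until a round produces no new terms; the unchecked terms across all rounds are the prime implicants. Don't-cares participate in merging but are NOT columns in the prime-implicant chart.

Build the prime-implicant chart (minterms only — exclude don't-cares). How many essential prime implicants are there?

[col 0] 0101*, 0111*, 1001*, 1010*, 1011*, 1100*, 1101*, 1110*, 1111*
[col 1] -101*, -111*, 01-1*, 1-01*, 1-10*, 1-11*, 10-1*, 101-*, 11-0*, 11-1*, 110-*, 111-*
[col 2] -1-1, 1--1, 1-1-, 11--
Prime implicants: -1-1, 1--1, 1-1-, 11--
PI chart (minterm → PIs covering it):
  5 | -1-1  (sole → essential)
  7 | -1-1  (sole → essential)
  9 | 1--1  (sole → essential)
  10 | 1-1-  (sole → essential)
  11 | 1--1,1-1-
  12 | 11--  (sole → essential)
  13 | -1-1,1--1,11--
  14 | 1-1-,11--
  15 | -1-1,1--1,1-1-,11--
Essential prime implicants: -1-1, 1--1, 1-1-, 11--

4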